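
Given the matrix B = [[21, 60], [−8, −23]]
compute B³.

[[141, 420], [−56, −167]]

tr B = −2 and det B = −3, so the characteristic polynomial is λ² − (−2)λ + (−3) with roots −3 and 1.
Eigenvectors give P = [[−5, −3], [2, 1]] with P⁻¹ = [[1, 3], [−2, −5]], and B = P·diag(−3, 1)·P⁻¹.
Then B³ = P·diag(−27, 1)·P⁻¹ = [[135, −3], [−54, 1]] · [[1, 3], [−2, −5]] = [[141, 420], [−56, −167]].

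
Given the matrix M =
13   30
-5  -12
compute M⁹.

tr M = 1 and det M = -6, so the characteristic polynomial is λ² − (1)λ + (-6) with roots -2 and 3.
Eigenvectors give P = [[-2, 3], [1, -1]] with P⁻¹ = [[1, 3], [1, 2]], and M = P·diag(-2, 3)·P⁻¹.
Then M⁹ = P·diag(-512, 19683)·P⁻¹ = [[1024, 59049], [-512, -19683]] · [[1, 3], [1, 2]] = [[60073, 121170], [-20195, -40902]].

[[60073, 121170], [-20195, -40902]]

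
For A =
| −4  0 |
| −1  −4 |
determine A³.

A² = [[16, 0], [8, 16]]
A³ = [[−64, 0], [−48, −64]]

[[−64, 0], [−48, −64]]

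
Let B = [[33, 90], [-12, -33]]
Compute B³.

[[297, 810], [-108, -297]]

tr B = 0 and det B = -9, so the characteristic polynomial is λ² − (0)λ + (-9) with roots 3 and -3.
Eigenvectors give P = [[-3, -5], [1, 2]] with P⁻¹ = [[-2, -5], [1, 3]], and B = P·diag(3, -3)·P⁻¹.
Then B³ = P·diag(27, -27)·P⁻¹ = [[-81, 135], [27, -54]] · [[-2, -5], [1, 3]] = [[297, 810], [-108, -297]].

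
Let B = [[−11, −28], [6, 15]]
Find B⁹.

[[−118091, −275548], [59046, 137775]]

tr B = 4 and det B = 3, so the characteristic polynomial is λ² − (4)λ + (3) with roots 3 and 1.
Eigenvectors give P = [[−2, 7], [1, −3]] with P⁻¹ = [[3, 7], [1, 2]], and B = P·diag(3, 1)·P⁻¹.
Then B⁹ = P·diag(19683, 1)·P⁻¹ = [[−39366, 7], [19683, −3]] · [[3, 7], [1, 2]] = [[−118091, −275548], [59046, 137775]].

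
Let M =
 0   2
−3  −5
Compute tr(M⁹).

−20195

tr M = −5 and det M = 6, so the characteristic polynomial is λ² − (−5)λ + (6) with roots −3 and −2.
Eigenvectors give P = [[−2, −1], [3, 1]] with P⁻¹ = [[1, 1], [−3, −2]], and M = P·diag(−3, −2)·P⁻¹.
Then M⁹ = P·diag(−19683, −512)·P⁻¹ = [[39366, 512], [−59049, −512]] · [[1, 1], [−3, −2]] = [[37830, 38342], [−57513, −58025]].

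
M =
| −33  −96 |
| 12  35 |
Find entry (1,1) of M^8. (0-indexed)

59041

tr M = 2 and det M = −3, so the characteristic polynomial is λ² − (2)λ + (−3) with roots 3 and −1.
Eigenvectors give P = [[−8, −3], [3, 1]] with P⁻¹ = [[1, 3], [−3, −8]], and M = P·diag(3, −1)·P⁻¹.
Then M^8 = P·diag(6561, 1)·P⁻¹ = [[−52488, −3], [19683, 1]] · [[1, 3], [−3, −8]] = [[−52479, −157440], [19680, 59041]].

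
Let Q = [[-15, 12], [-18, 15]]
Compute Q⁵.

[[-1215, 972], [-1458, 1215]]

tr Q = 0 and det Q = -9, so the characteristic polynomial is λ² − (0)λ + (-9) with roots -3 and 3.
Eigenvectors give P = [[-1, 2], [-1, 3]] with P⁻¹ = [[-3, 2], [-1, 1]], and Q = P·diag(-3, 3)·P⁻¹.
Then Q⁵ = P·diag(-243, 243)·P⁻¹ = [[243, 486], [243, 729]] · [[-3, 2], [-1, 1]] = [[-1215, 972], [-1458, 1215]].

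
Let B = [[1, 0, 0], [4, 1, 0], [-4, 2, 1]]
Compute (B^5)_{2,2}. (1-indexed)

B = I + N where N = [[0, 0, 0], [4, 0, 0], [-4, 2, 0]] is strictly lower-triangular, so N^3 = 0.
(I + N)^5 = I + 5·N + 10·N^2 = [[1, 0, 0], [20, 1, 0], [60, 10, 1]].

1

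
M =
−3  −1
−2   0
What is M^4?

M^2 = [[11, 3], [6, 2]]
M^3 = [[−39, −11], [−22, −6]]
M^4 = [[139, 39], [78, 22]]

[[139, 39], [78, 22]]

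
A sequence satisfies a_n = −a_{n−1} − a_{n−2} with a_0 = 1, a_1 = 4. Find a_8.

−5

With companion matrix A = [[−1, −1], [1, 0]], [a_n, a_{n−1}]ᵀ = A·[a_{n−1}, a_{n−2}]ᵀ, so [a_8, a_7]ᵀ = A^7·[a_1, a_0]ᵀ.
A^7 = [[−1, −1], [1, 0]], giving [a_8, a_7]ᵀ = [[−5], [4]].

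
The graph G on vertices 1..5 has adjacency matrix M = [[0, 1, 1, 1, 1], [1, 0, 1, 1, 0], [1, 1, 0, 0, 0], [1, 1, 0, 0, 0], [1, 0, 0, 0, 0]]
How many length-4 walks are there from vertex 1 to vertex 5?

The number of length-4 walks from vertex 1 to vertex 5 is entry (1,5) of M^4, where M is the adjacency matrix.
M^2 = [[4, 2, 1, 1, 0], [2, 3, 1, 1, 1], [1, 1, 2, 2, 1], [1, 1, 2, 2, 1], [0, 1, 1, 1, 1]]
M^3 = [[4, 6, 6, 6, 4], [6, 4, 5, 5, 2], [6, 5, 2, 2, 1], [6, 5, 2, 2, 1], [4, 2, 1, 1, 0]]
M^4 = [[22, 16, 10, 10, 4], [16, 16, 10, 10, 6], [10, 10, 11, 11, 6], [10, 10, 11, 11, 6], [4, 6, 6, 6, 4]]

4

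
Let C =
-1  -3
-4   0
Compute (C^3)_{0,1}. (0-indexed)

-39

C^2 = [[13, 3], [4, 12]]
C^3 = [[-25, -39], [-52, -12]]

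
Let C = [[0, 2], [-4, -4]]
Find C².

[[-8, -8], [16, 8]]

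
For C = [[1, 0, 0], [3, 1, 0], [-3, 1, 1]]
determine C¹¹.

[[1, 0, 0], [33, 1, 0], [132, 11, 1]]

C = I + N where N = [[0, 0, 0], [3, 0, 0], [-3, 1, 0]] is strictly lower-triangular, so N³ = 0.
(I + N)¹¹ = I + 11·N + 55·N² = [[1, 0, 0], [33, 1, 0], [132, 11, 1]].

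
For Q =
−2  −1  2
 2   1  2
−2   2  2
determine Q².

[[−2, 5, −2], [−6, 3, 10], [4, 8, 4]]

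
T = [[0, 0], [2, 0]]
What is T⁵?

[[0, 0], [0, 0]]

T is strictly triangular, hence nilpotent: T² = 0, so T⁵ = 0.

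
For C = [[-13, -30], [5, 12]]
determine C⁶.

tr C = -1 and det C = -6, so the characteristic polynomial is λ² − (-1)λ + (-6) with roots -3 and 2.
Eigenvectors give P = [[-3, 2], [1, -1]] with P⁻¹ = [[-1, -2], [-1, -3]], and C = P·diag(-3, 2)·P⁻¹.
Then C⁶ = P·diag(729, 64)·P⁻¹ = [[-2187, 128], [729, -64]] · [[-1, -2], [-1, -3]] = [[2059, 3990], [-665, -1266]].

[[2059, 3990], [-665, -1266]]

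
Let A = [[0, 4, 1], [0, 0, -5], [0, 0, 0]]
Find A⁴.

A is strictly triangular, hence nilpotent: A³ = 0, so A⁴ = 0.

[[0, 0, 0], [0, 0, 0], [0, 0, 0]]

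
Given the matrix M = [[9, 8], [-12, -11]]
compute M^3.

[[57, 56], [-84, -83]]

tr M = -2 and det M = -3, so the characteristic polynomial is λ² − (-2)λ + (-3) with roots 1 and -3.
Eigenvectors give P = [[1, -2], [-1, 3]] with P⁻¹ = [[3, 2], [1, 1]], and M = P·diag(1, -3)·P⁻¹.
Then M^3 = P·diag(1, -27)·P⁻¹ = [[1, 54], [-1, -81]] · [[3, 2], [1, 1]] = [[57, 56], [-84, -83]].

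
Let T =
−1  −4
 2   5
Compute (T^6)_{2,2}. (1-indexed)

tr T = 4 and det T = 3, so the characteristic polynomial is λ² − (4)λ + (3) with roots 1 and 3.
Eigenvectors give P = [[−2, −1], [1, 1]] with P⁻¹ = [[−1, −1], [1, 2]], and T = P·diag(1, 3)·P⁻¹.
Then T^6 = P·diag(1, 729)·P⁻¹ = [[−2, −729], [1, 729]] · [[−1, −1], [1, 2]] = [[−727, −1456], [728, 1457]].

1457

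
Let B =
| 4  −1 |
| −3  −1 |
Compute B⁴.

[[388, −69], [−207, 43]]

B² = [[19, −3], [−9, 4]]
B³ = [[85, −16], [−48, 5]]
B⁴ = [[388, −69], [−207, 43]]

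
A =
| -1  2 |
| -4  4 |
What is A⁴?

[[-23, 6], [-12, -8]]

A² = [[-7, 6], [-12, 8]]
A³ = [[-17, 10], [-20, 8]]
A⁴ = [[-23, 6], [-12, -8]]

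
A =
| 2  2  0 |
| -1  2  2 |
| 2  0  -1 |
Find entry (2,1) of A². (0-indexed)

4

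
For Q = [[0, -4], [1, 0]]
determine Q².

[[-4, 0], [0, -4]]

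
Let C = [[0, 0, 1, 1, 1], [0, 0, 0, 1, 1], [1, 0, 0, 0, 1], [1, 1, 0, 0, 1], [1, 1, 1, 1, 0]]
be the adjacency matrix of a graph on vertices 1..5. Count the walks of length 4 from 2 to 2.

The number of length-4 walks from vertex 2 to vertex 2 is entry (2,2) of C⁴, where C is the adjacency matrix.
C² = [[3, 2, 1, 1, 2], [2, 2, 1, 1, 1], [1, 1, 2, 2, 1], [1, 1, 2, 3, 2], [2, 1, 1, 2, 4]]
C³ = [[4, 3, 5, 7, 7], [3, 2, 3, 5, 6], [5, 3, 2, 3, 6], [7, 5, 3, 4, 7], [7, 6, 6, 7, 6]]
C⁴ = [[19, 14, 11, 14, 19], [14, 11, 9, 11, 13], [11, 9, 11, 14, 13], [14, 11, 14, 19, 19], [19, 13, 13, 19, 26]]

11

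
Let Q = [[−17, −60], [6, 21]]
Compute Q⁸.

tr Q = 4 and det Q = 3, so the characteristic polynomial is λ² − (4)λ + (3) with roots 1 and 3.
Eigenvectors give P = [[−10, −3], [3, 1]] with P⁻¹ = [[−1, −3], [3, 10]], and Q = P·diag(1, 3)·P⁻¹.
Then Q⁸ = P·diag(1, 6561)·P⁻¹ = [[−10, −19683], [3, 6561]] · [[−1, −3], [3, 10]] = [[−59039, −196800], [19680, 65601]].

[[−59039, −196800], [19680, 65601]]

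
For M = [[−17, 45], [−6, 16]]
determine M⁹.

tr M = −1 and det M = −2, so the characteristic polynomial is λ² − (−1)λ + (−2) with roots 1 and −2.
Eigenvectors give P = [[−5, 3], [−2, 1]] with P⁻¹ = [[1, −3], [2, −5]], and M = P·diag(1, −2)·P⁻¹.
Then M⁹ = P·diag(1, −512)·P⁻¹ = [[−5, −1536], [−2, −512]] · [[1, −3], [2, −5]] = [[−3077, 7695], [−1026, 2566]].

[[−3077, 7695], [−1026, 2566]]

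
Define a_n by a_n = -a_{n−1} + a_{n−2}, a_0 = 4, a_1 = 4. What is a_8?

-32

With companion matrix T = [[-1, 1], [1, 0]], [a_n, a_{n−1}]ᵀ = T·[a_{n−1}, a_{n−2}]ᵀ, so [a_8, a_7]ᵀ = T^7·[a_1, a_0]ᵀ.
T^7 = [[-21, 13], [13, -8]], giving [a_8, a_7]ᵀ = [[-32], [20]].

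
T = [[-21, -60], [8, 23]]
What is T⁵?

tr T = 2 and det T = -3, so the characteristic polynomial is λ² − (2)λ + (-3) with roots 3 and -1.
Eigenvectors give P = [[-5, -3], [2, 1]] with P⁻¹ = [[1, 3], [-2, -5]], and T = P·diag(3, -1)·P⁻¹.
Then T⁵ = P·diag(243, -1)·P⁻¹ = [[-1215, 3], [486, -1]] · [[1, 3], [-2, -5]] = [[-1221, -3660], [488, 1463]].

[[-1221, -3660], [488, 1463]]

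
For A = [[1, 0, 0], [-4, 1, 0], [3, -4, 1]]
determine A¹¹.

[[1, 0, 0], [-44, 1, 0], [913, -44, 1]]

A = I + N where N = [[0, 0, 0], [-4, 0, 0], [3, -4, 0]] is strictly lower-triangular, so N³ = 0.
(I + N)¹¹ = I + 11·N + 55·N² = [[1, 0, 0], [-44, 1, 0], [913, -44, 1]].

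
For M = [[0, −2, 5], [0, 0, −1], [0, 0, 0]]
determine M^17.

[[0, 0, 0], [0, 0, 0], [0, 0, 0]]

M is strictly triangular, hence nilpotent: M^3 = 0, so M^17 = 0.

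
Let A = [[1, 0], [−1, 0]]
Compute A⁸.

[[1, 0], [−1, 0]]

A² = A (a projection; rank 1, trace 1), so A⁸ = A.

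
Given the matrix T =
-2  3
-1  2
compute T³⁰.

[[1, 0], [0, 1]]

T² = I (check: tr T = 0 and det T = -1), so T³⁰ = I since 30 is even.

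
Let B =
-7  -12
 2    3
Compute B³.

tr B = -4 and det B = 3, so the characteristic polynomial is λ² − (-4)λ + (3) with roots -1 and -3.
Eigenvectors give P = [[2, 3], [-1, -1]] with P⁻¹ = [[-1, -3], [1, 2]], and B = P·diag(-1, -3)·P⁻¹.
Then B³ = P·diag(-1, -27)·P⁻¹ = [[-2, -81], [1, 27]] · [[-1, -3], [1, 2]] = [[-79, -156], [26, 51]].

[[-79, -156], [26, 51]]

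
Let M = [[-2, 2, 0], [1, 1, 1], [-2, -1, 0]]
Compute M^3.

M^2 = [[6, -2, 2], [-3, 2, 1], [3, -5, -1]]
M^3 = [[-18, 8, -2], [6, -5, 2], [-9, 2, -5]]

[[-18, 8, -2], [6, -5, 2], [-9, 2, -5]]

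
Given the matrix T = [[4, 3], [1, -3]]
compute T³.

[[79, 48], [16, -33]]

T² = [[19, 3], [1, 12]]
T³ = [[79, 48], [16, -33]]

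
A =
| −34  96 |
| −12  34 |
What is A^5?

tr A = 0 and det A = −4, so the characteristic polynomial is λ² − (0)λ + (−4) with roots 2 and −2.
Eigenvectors give P = [[8, −3], [3, −1]] with P⁻¹ = [[−1, 3], [−3, 8]], and A = P·diag(2, −2)·P⁻¹.
Then A^5 = P·diag(32, −32)·P⁻¹ = [[256, 96], [96, 32]] · [[−1, 3], [−3, 8]] = [[−544, 1536], [−192, 544]].

[[−544, 1536], [−192, 544]]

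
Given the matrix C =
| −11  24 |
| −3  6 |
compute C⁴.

[[601, −1560], [195, −504]]

tr C = −5 and det C = 6, so the characteristic polynomial is λ² − (−5)λ + (6) with roots −3 and −2.
Eigenvectors give P = [[−3, 8], [−1, 3]] with P⁻¹ = [[−3, 8], [−1, 3]], and C = P·diag(−3, −2)·P⁻¹.
Then C⁴ = P·diag(81, 16)·P⁻¹ = [[−243, 128], [−81, 48]] · [[−3, 8], [−1, 3]] = [[601, −1560], [195, −504]].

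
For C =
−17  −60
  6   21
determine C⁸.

[[−59039, −196800], [19680, 65601]]

tr C = 4 and det C = 3, so the characteristic polynomial is λ² − (4)λ + (3) with roots 3 and 1.
Eigenvectors give P = [[−3, 10], [1, −3]] with P⁻¹ = [[3, 10], [1, 3]], and C = P·diag(3, 1)·P⁻¹.
Then C⁸ = P·diag(6561, 1)·P⁻¹ = [[−19683, 10], [6561, −3]] · [[3, 10], [1, 3]] = [[−59039, −196800], [19680, 65601]].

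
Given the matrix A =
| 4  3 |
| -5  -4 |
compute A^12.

A² = I (check: tr A = 0 and det A = -1), so A^12 = I since 12 is even.

[[1, 0], [0, 1]]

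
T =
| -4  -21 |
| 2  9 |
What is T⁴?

[[-374, -1365], [130, 471]]

tr T = 5 and det T = 6, so the characteristic polynomial is λ² − (5)λ + (6) with roots 3 and 2.
Eigenvectors give P = [[-3, 7], [1, -2]] with P⁻¹ = [[2, 7], [1, 3]], and T = P·diag(3, 2)·P⁻¹.
Then T⁴ = P·diag(81, 16)·P⁻¹ = [[-243, 112], [81, -32]] · [[2, 7], [1, 3]] = [[-374, -1365], [130, 471]].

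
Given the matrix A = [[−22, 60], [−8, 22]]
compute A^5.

[[−352, 960], [−128, 352]]

tr A = 0 and det A = −4, so the characteristic polynomial is λ² − (0)λ + (−4) with roots 2 and −2.
Eigenvectors give P = [[−5, 3], [−2, 1]] with P⁻¹ = [[1, −3], [2, −5]], and A = P·diag(2, −2)·P⁻¹.
Then A^5 = P·diag(32, −32)·P⁻¹ = [[−160, −96], [−64, −32]] · [[1, −3], [2, −5]] = [[−352, 960], [−128, 352]].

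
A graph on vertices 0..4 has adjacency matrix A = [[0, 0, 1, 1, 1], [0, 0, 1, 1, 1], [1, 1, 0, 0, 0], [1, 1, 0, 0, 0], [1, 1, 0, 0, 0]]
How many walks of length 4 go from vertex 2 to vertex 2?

The number of length-4 walks from vertex 2 to vertex 2 is entry (2,2) of A⁴, where A is the adjacency matrix.
A² = [[3, 3, 0, 0, 0], [3, 3, 0, 0, 0], [0, 0, 2, 2, 2], [0, 0, 2, 2, 2], [0, 0, 2, 2, 2]]
A³ = [[0, 0, 6, 6, 6], [0, 0, 6, 6, 6], [6, 6, 0, 0, 0], [6, 6, 0, 0, 0], [6, 6, 0, 0, 0]]
A⁴ = [[18, 18, 0, 0, 0], [18, 18, 0, 0, 0], [0, 0, 12, 12, 12], [0, 0, 12, 12, 12], [0, 0, 12, 12, 12]]

12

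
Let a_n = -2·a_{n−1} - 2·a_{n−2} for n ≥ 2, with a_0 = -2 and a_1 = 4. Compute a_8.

With companion matrix M = [[-2, -2], [1, 0]], [a_n, a_{n−1}]ᵀ = M·[a_{n−1}, a_{n−2}]ᵀ, so [a_8, a_7]ᵀ = M^7·[a_1, a_0]ᵀ.
M^7 = [[0, 16], [-8, -16]], giving [a_8, a_7]ᵀ = [[-32], [0]].

-32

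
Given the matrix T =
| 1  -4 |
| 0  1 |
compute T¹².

[[1, -48], [0, 1]]

T = I + N where N = [[0, -4], [0, 0]] is strictly upper-triangular, so N² = 0.
(I + N)¹² = I + 12·N = [[1, -48], [0, 1]].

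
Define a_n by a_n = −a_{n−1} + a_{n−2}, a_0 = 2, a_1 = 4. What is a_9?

94

With companion matrix B = [[−1, 1], [1, 0]], [a_n, a_{n−1}]ᵀ = B·[a_{n−1}, a_{n−2}]ᵀ, so [a_9, a_8]ᵀ = B⁸·[a_1, a_0]ᵀ.
B⁸ = [[34, −21], [−21, 13]], giving [a_9, a_8]ᵀ = [[94], [−58]].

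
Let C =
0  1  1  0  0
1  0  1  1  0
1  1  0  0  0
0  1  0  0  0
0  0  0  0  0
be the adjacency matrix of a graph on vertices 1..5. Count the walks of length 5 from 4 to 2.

The number of length-5 walks from vertex 4 to vertex 2 is entry (4,2) of C^5, where C is the adjacency matrix.
C^2 = [[2, 1, 1, 1, 0], [1, 3, 1, 0, 0], [1, 1, 2, 1, 0], [1, 0, 1, 1, 0], [0, 0, 0, 0, 0]]
C^3 = [[2, 4, 3, 1, 0], [4, 2, 4, 3, 0], [3, 4, 2, 1, 0], [1, 3, 1, 0, 0], [0, 0, 0, 0, 0]]
C^4 = [[7, 6, 6, 4, 0], [6, 11, 6, 2, 0], [6, 6, 7, 4, 0], [4, 2, 4, 3, 0], [0, 0, 0, 0, 0]]
C^5 = [[12, 17, 13, 6, 0], [17, 14, 17, 11, 0], [13, 17, 12, 6, 0], [6, 11, 6, 2, 0], [0, 0, 0, 0, 0]]

11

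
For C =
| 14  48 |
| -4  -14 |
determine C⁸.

tr C = 0 and det C = -4, so the characteristic polynomial is λ² − (0)λ + (-4) with roots -2 and 2.
Eigenvectors give P = [[-3, 4], [1, -1]] with P⁻¹ = [[1, 4], [1, 3]], and C = P·diag(-2, 2)·P⁻¹.
Then C⁸ = P·diag(256, 256)·P⁻¹ = [[-768, 1024], [256, -256]] · [[1, 4], [1, 3]] = [[256, 0], [0, 256]].

[[256, 0], [0, 256]]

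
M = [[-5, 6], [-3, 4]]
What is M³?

tr M = -1 and det M = -2, so the characteristic polynomial is λ² − (-1)λ + (-2) with roots -2 and 1.
Eigenvectors give P = [[2, 1], [1, 1]] with P⁻¹ = [[1, -1], [-1, 2]], and M = P·diag(-2, 1)·P⁻¹.
Then M³ = P·diag(-8, 1)·P⁻¹ = [[-16, 1], [-8, 1]] · [[1, -1], [-1, 2]] = [[-17, 18], [-9, 10]].

[[-17, 18], [-9, 10]]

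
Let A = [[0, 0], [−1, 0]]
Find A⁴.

[[0, 0], [0, 0]]

A is strictly triangular, hence nilpotent: A² = 0, so A⁴ = 0.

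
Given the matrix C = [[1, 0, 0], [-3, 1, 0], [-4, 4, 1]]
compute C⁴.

[[1, 0, 0], [-12, 1, 0], [-88, 16, 1]]

C = I + N where N = [[0, 0, 0], [-3, 0, 0], [-4, 4, 0]] is strictly lower-triangular, so N³ = 0.
(I + N)⁴ = I + 4·N + 6·N² = [[1, 0, 0], [-12, 1, 0], [-88, 16, 1]].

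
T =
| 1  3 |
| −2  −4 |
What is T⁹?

tr T = −3 and det T = 2, so the characteristic polynomial is λ² − (−3)λ + (2) with roots −1 and −2.
Eigenvectors give P = [[3, −1], [−2, 1]] with P⁻¹ = [[1, 1], [2, 3]], and T = P·diag(−1, −2)·P⁻¹.
Then T⁹ = P·diag(−1, −512)·P⁻¹ = [[−3, 512], [2, −512]] · [[1, 1], [2, 3]] = [[1021, 1533], [−1022, −1534]].

[[1021, 1533], [−1022, −1534]]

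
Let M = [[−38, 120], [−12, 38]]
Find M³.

tr M = 0 and det M = −4, so the characteristic polynomial is λ² − (0)λ + (−4) with roots 2 and −2.
Eigenvectors give P = [[3, 10], [1, 3]] with P⁻¹ = [[−3, 10], [1, −3]], and M = P·diag(2, −2)·P⁻¹.
Then M³ = P·diag(8, −8)·P⁻¹ = [[24, −80], [8, −24]] · [[−3, 10], [1, −3]] = [[−152, 480], [−48, 152]].

[[−152, 480], [−48, 152]]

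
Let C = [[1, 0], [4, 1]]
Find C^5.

C = I + N where N = [[0, 0], [4, 0]] is strictly lower-triangular, so N^2 = 0.
(I + N)^5 = I + 5·N = [[1, 0], [20, 1]].

[[1, 0], [20, 1]]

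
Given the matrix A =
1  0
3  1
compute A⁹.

A = I + N where N = [[0, 0], [3, 0]] is strictly lower-triangular, so N² = 0.
(I + N)⁹ = I + 9·N = [[1, 0], [27, 1]].

[[1, 0], [27, 1]]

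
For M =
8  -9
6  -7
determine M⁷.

[[386, -387], [258, -259]]

tr M = 1 and det M = -2, so the characteristic polynomial is λ² − (1)λ + (-2) with roots 2 and -1.
Eigenvectors give P = [[3, 1], [2, 1]] with P⁻¹ = [[1, -1], [-2, 3]], and M = P·diag(2, -1)·P⁻¹.
Then M⁷ = P·diag(128, -1)·P⁻¹ = [[384, -1], [256, -1]] · [[1, -1], [-2, 3]] = [[386, -387], [258, -259]].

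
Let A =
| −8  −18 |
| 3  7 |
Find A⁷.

[[−386, −774], [129, 259]]

tr A = −1 and det A = −2, so the characteristic polynomial is λ² − (−1)λ + (−2) with roots −2 and 1.
Eigenvectors give P = [[−3, 2], [1, −1]] with P⁻¹ = [[−1, −2], [−1, −3]], and A = P·diag(−2, 1)·P⁻¹.
Then A⁷ = P·diag(−128, 1)·P⁻¹ = [[384, 2], [−128, −1]] · [[−1, −2], [−1, −3]] = [[−386, −774], [129, 259]].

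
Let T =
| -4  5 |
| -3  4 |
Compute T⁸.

T² = I (check: tr T = 0 and det T = -1), so T⁸ = I since 8 is even.

[[1, 0], [0, 1]]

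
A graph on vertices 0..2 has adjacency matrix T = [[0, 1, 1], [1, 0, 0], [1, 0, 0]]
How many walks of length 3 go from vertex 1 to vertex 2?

0

The number of length-3 walks from vertex 1 to vertex 2 is entry (1,2) of T^3, where T is the adjacency matrix.
T^2 = [[2, 0, 0], [0, 1, 1], [0, 1, 1]]
T^3 = [[0, 2, 2], [2, 0, 0], [2, 0, 0]]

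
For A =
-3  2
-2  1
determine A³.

[[-7, 6], [-6, 5]]

A² = [[5, -4], [4, -3]]
A³ = [[-7, 6], [-6, 5]]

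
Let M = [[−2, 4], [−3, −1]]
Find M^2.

[[−8, −12], [9, −11]]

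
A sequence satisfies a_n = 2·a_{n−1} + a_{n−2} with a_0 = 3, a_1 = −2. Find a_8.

−309

With companion matrix Q = [[2, 1], [1, 0]], [a_n, a_{n−1}]ᵀ = Q·[a_{n−1}, a_{n−2}]ᵀ, so [a_8, a_7]ᵀ = Q⁷·[a_1, a_0]ᵀ.
Q⁷ = [[408, 169], [169, 70]], giving [a_8, a_7]ᵀ = [[−309], [−128]].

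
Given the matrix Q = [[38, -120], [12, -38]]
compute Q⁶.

tr Q = 0 and det Q = -4, so the characteristic polynomial is λ² − (0)λ + (-4) with roots -2 and 2.
Eigenvectors give P = [[3, 10], [1, 3]] with P⁻¹ = [[-3, 10], [1, -3]], and Q = P·diag(-2, 2)·P⁻¹.
Then Q⁶ = P·diag(64, 64)·P⁻¹ = [[192, 640], [64, 192]] · [[-3, 10], [1, -3]] = [[64, 0], [0, 64]].

[[64, 0], [0, 64]]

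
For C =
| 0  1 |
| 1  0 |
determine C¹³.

C² = I (check: tr C = 0 and det C = -1), so C¹³ = C since 13 is odd.

[[0, 1], [1, 0]]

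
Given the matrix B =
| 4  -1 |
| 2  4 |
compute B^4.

[[68, -224], [448, 68]]

B^2 = [[14, -8], [16, 14]]
B^3 = [[40, -46], [92, 40]]
B^4 = [[68, -224], [448, 68]]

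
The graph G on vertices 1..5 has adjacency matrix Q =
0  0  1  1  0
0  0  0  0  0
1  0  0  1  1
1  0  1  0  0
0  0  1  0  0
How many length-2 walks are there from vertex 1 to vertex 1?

2

The number of length-2 walks from vertex 1 to vertex 1 is entry (1,1) of Q^2, where Q is the adjacency matrix.
Q^2 = [[2, 0, 1, 1, 1], [0, 0, 0, 0, 0], [1, 0, 3, 1, 0], [1, 0, 1, 2, 1], [1, 0, 0, 1, 1]]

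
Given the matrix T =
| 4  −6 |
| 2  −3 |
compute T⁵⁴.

[[4, −6], [2, −3]]

T² = T (a projection; rank 1, trace 1), so T⁵⁴ = T.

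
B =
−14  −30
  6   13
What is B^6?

tr B = −1 and det B = −2, so the characteristic polynomial is λ² − (−1)λ + (−2) with roots 1 and −2.
Eigenvectors give P = [[−2, 5], [1, −2]] with P⁻¹ = [[2, 5], [1, 2]], and B = P·diag(1, −2)·P⁻¹.
Then B^6 = P·diag(1, 64)·P⁻¹ = [[−2, 320], [1, −128]] · [[2, 5], [1, 2]] = [[316, 630], [−126, −251]].

[[316, 630], [−126, −251]]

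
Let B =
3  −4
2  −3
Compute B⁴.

[[1, 0], [0, 1]]

B² = I (check: tr B = 0 and det B = −1), so B⁴ = I since 4 is even.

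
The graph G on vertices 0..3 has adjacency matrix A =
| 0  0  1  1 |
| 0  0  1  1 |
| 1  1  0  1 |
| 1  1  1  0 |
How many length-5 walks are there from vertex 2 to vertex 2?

32

The number of length-5 walks from vertex 2 to vertex 2 is entry (2,2) of A⁵, where A is the adjacency matrix.
A² = [[2, 2, 1, 1], [2, 2, 1, 1], [1, 1, 3, 2], [1, 1, 2, 3]]
A³ = [[2, 2, 5, 5], [2, 2, 5, 5], [5, 5, 4, 5], [5, 5, 5, 4]]
A⁴ = [[10, 10, 9, 9], [10, 10, 9, 9], [9, 9, 15, 14], [9, 9, 14, 15]]
A⁵ = [[18, 18, 29, 29], [18, 18, 29, 29], [29, 29, 32, 33], [29, 29, 33, 32]]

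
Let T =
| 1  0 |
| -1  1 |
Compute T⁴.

[[1, 0], [-4, 1]]

T = I + N where N = [[0, 0], [-1, 0]] is strictly lower-triangular, so N² = 0.
(I + N)⁴ = I + 4·N = [[1, 0], [-4, 1]].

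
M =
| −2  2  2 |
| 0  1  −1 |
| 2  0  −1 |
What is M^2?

[[8, −2, −8], [−2, 1, 0], [−6, 4, 5]]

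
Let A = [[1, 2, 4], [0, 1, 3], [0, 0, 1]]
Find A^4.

[[1, 8, 52], [0, 1, 12], [0, 0, 1]]

A = I + N where N = [[0, 2, 4], [0, 0, 3], [0, 0, 0]] is strictly upper-triangular, so N^3 = 0.
(I + N)^4 = I + 4·N + 6·N^2 = [[1, 8, 52], [0, 1, 12], [0, 0, 1]].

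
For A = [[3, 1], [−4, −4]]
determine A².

[[5, −1], [4, 12]]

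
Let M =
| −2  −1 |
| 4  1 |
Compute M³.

[[4, 1], [−4, 1]]

M² = [[0, 1], [−4, −3]]
M³ = [[4, 1], [−4, 1]]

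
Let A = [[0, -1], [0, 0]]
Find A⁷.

[[0, 0], [0, 0]]

A is strictly triangular, hence nilpotent: A² = 0, so A⁷ = 0.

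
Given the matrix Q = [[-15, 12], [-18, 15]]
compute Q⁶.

tr Q = 0 and det Q = -9, so the characteristic polynomial is λ² − (0)λ + (-9) with roots 3 and -3.
Eigenvectors give P = [[-2, 1], [-3, 1]] with P⁻¹ = [[1, -1], [3, -2]], and Q = P·diag(3, -3)·P⁻¹.
Then Q⁶ = P·diag(729, 729)·P⁻¹ = [[-1458, 729], [-2187, 729]] · [[1, -1], [3, -2]] = [[729, 0], [0, 729]].

[[729, 0], [0, 729]]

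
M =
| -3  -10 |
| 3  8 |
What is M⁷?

[[-10167, -20590], [6177, 12482]]

tr M = 5 and det M = 6, so the characteristic polynomial is λ² − (5)λ + (6) with roots 3 and 2.
Eigenvectors give P = [[5, -2], [-3, 1]] with P⁻¹ = [[-1, -2], [-3, -5]], and M = P·diag(3, 2)·P⁻¹.
Then M⁷ = P·diag(2187, 128)·P⁻¹ = [[10935, -256], [-6561, 128]] · [[-1, -2], [-3, -5]] = [[-10167, -20590], [6177, 12482]].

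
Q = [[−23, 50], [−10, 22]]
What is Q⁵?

[[−1343, 2750], [−550, 1132]]

tr Q = −1 and det Q = −6, so the characteristic polynomial is λ² − (−1)λ + (−6) with roots −3 and 2.
Eigenvectors give P = [[5, 2], [2, 1]] with P⁻¹ = [[1, −2], [−2, 5]], and Q = P·diag(−3, 2)·P⁻¹.
Then Q⁵ = P·diag(−243, 32)·P⁻¹ = [[−1215, 64], [−486, 32]] · [[1, −2], [−2, 5]] = [[−1343, 2750], [−550, 1132]].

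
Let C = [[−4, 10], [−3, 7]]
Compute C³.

tr C = 3 and det C = 2, so the characteristic polynomial is λ² − (3)λ + (2) with roots 1 and 2.
Eigenvectors give P = [[2, −5], [1, −3]] with P⁻¹ = [[3, −5], [1, −2]], and C = P·diag(1, 2)·P⁻¹.
Then C³ = P·diag(1, 8)·P⁻¹ = [[2, −40], [1, −24]] · [[3, −5], [1, −2]] = [[−34, 70], [−21, 43]].

[[−34, 70], [−21, 43]]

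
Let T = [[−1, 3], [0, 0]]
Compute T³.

[[−1, 3], [0, 0]]

T² = [[1, −3], [0, 0]]
T³ = [[−1, 3], [0, 0]]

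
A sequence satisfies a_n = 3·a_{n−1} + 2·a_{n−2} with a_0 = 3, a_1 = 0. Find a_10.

With companion matrix B = [[3, 2], [1, 0]], [a_n, a_{n−1}]ᵀ = B·[a_{n−1}, a_{n−2}]ᵀ, so [a_10, a_9]ᵀ = B⁹·[a_1, a_0]ᵀ.
B⁹ = [[79647, 44726], [22363, 12558]], giving [a_10, a_9]ᵀ = [[134178], [37674]].

134178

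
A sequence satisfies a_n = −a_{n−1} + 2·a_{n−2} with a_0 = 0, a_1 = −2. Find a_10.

With companion matrix B = [[−1, 2], [1, 0]], [a_n, a_{n−1}]ᵀ = B·[a_{n−1}, a_{n−2}]ᵀ, so [a_10, a_9]ᵀ = B^9·[a_1, a_0]ᵀ.
B^9 = [[−341, 342], [171, −170]], giving [a_10, a_9]ᵀ = [[682], [−342]].

682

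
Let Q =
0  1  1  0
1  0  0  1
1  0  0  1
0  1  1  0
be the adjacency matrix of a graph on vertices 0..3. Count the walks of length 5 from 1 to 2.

0

The number of length-5 walks from vertex 1 to vertex 2 is entry (1,2) of Q^5, where Q is the adjacency matrix.
Q^2 = [[2, 0, 0, 2], [0, 2, 2, 0], [0, 2, 2, 0], [2, 0, 0, 2]]
Q^3 = [[0, 4, 4, 0], [4, 0, 0, 4], [4, 0, 0, 4], [0, 4, 4, 0]]
Q^4 = [[8, 0, 0, 8], [0, 8, 8, 0], [0, 8, 8, 0], [8, 0, 0, 8]]
Q^5 = [[0, 16, 16, 0], [16, 0, 0, 16], [16, 0, 0, 16], [0, 16, 16, 0]]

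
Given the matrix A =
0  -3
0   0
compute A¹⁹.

A is strictly triangular, hence nilpotent: A² = 0, so A¹⁹ = 0.

[[0, 0], [0, 0]]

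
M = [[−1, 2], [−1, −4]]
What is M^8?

tr M = −5 and det M = 6, so the characteristic polynomial is λ² − (−5)λ + (6) with roots −3 and −2.
Eigenvectors give P = [[−1, 2], [1, −1]] with P⁻¹ = [[1, 2], [1, 1]], and M = P·diag(−3, −2)·P⁻¹.
Then M^8 = P·diag(6561, 256)·P⁻¹ = [[−6561, 512], [6561, −256]] · [[1, 2], [1, 1]] = [[−6049, −12610], [6305, 12866]].

[[−6049, −12610], [6305, 12866]]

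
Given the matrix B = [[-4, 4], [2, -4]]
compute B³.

[[-160, 224], [112, -160]]

B² = [[24, -32], [-16, 24]]
B³ = [[-160, 224], [112, -160]]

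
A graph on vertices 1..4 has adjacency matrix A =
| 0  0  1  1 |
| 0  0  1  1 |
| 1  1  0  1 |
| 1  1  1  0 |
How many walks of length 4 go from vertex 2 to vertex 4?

The number of length-4 walks from vertex 2 to vertex 4 is entry (2,4) of A⁴, where A is the adjacency matrix.
A² = [[2, 2, 1, 1], [2, 2, 1, 1], [1, 1, 3, 2], [1, 1, 2, 3]]
A³ = [[2, 2, 5, 5], [2, 2, 5, 5], [5, 5, 4, 5], [5, 5, 5, 4]]
A⁴ = [[10, 10, 9, 9], [10, 10, 9, 9], [9, 9, 15, 14], [9, 9, 14, 15]]

9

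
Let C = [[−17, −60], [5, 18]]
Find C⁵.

tr C = 1 and det C = −6, so the characteristic polynomial is λ² − (1)λ + (−6) with roots −2 and 3.
Eigenvectors give P = [[4, −3], [−1, 1]] with P⁻¹ = [[1, 3], [1, 4]], and C = P·diag(−2, 3)·P⁻¹.
Then C⁵ = P·diag(−32, 243)·P⁻¹ = [[−128, −729], [32, 243]] · [[1, 3], [1, 4]] = [[−857, −3300], [275, 1068]].

[[−857, −3300], [275, 1068]]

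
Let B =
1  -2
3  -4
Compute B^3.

[[13, -14], [21, -22]]

tr B = -3 and det B = 2, so the characteristic polynomial is λ² − (-3)λ + (2) with roots -2 and -1.
Eigenvectors give P = [[2, 1], [3, 1]] with P⁻¹ = [[-1, 1], [3, -2]], and B = P·diag(-2, -1)·P⁻¹.
Then B^3 = P·diag(-8, -1)·P⁻¹ = [[-16, -1], [-24, -1]] · [[-1, 1], [3, -2]] = [[13, -14], [21, -22]].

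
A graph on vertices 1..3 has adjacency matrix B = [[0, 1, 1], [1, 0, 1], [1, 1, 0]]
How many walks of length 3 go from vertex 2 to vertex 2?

The number of length-3 walks from vertex 2 to vertex 2 is entry (2,2) of B^3, where B is the adjacency matrix.
B^2 = [[2, 1, 1], [1, 2, 1], [1, 1, 2]]
B^3 = [[2, 3, 3], [3, 2, 3], [3, 3, 2]]

2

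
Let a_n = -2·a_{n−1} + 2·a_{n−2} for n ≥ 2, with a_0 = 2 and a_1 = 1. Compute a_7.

With companion matrix B = [[-2, 2], [1, 0]], [a_n, a_{n−1}]ᵀ = B·[a_{n−1}, a_{n−2}]ᵀ, so [a_7, a_6]ᵀ = B⁶·[a_1, a_0]ᵀ.
B⁶ = [[328, -240], [-120, 88]], giving [a_7, a_6]ᵀ = [[-152], [56]].

-152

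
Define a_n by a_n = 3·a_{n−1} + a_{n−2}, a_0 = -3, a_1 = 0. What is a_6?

With companion matrix T = [[3, 1], [1, 0]], [a_n, a_{n−1}]ᵀ = T·[a_{n−1}, a_{n−2}]ᵀ, so [a_6, a_5]ᵀ = T⁵·[a_1, a_0]ᵀ.
T⁵ = [[360, 109], [109, 33]], giving [a_6, a_5]ᵀ = [[-327], [-99]].

-327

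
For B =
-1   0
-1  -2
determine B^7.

[[-1, 0], [-127, -128]]

tr B = -3 and det B = 2, so the characteristic polynomial is λ² − (-3)λ + (2) with roots -2 and -1.
Eigenvectors give P = [[0, -1], [1, 1]] with P⁻¹ = [[1, 1], [-1, 0]], and B = P·diag(-2, -1)·P⁻¹.
Then B^7 = P·diag(-128, -1)·P⁻¹ = [[0, 1], [-128, -1]] · [[1, 1], [-1, 0]] = [[-1, 0], [-127, -128]].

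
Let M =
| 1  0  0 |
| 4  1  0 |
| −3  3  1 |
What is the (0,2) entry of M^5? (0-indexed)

M = I + N where N = [[0, 0, 0], [4, 0, 0], [−3, 3, 0]] is strictly lower-triangular, so N^3 = 0.
(I + N)^5 = I + 5·N + 10·N^2 = [[1, 0, 0], [20, 1, 0], [105, 15, 1]].

0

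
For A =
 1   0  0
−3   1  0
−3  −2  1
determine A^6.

[[1, 0, 0], [−18, 1, 0], [72, −12, 1]]

A = I + N where N = [[0, 0, 0], [−3, 0, 0], [−3, −2, 0]] is strictly lower-triangular, so N^3 = 0.
(I + N)^6 = I + 6·N + 15·N^2 = [[1, 0, 0], [−18, 1, 0], [72, −12, 1]].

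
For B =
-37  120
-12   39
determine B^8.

tr B = 2 and det B = -3, so the characteristic polynomial is λ² − (2)λ + (-3) with roots 3 and -1.
Eigenvectors give P = [[-3, -10], [-1, -3]] with P⁻¹ = [[3, -10], [-1, 3]], and B = P·diag(3, -1)·P⁻¹.
Then B^8 = P·diag(6561, 1)·P⁻¹ = [[-19683, -10], [-6561, -3]] · [[3, -10], [-1, 3]] = [[-59039, 196800], [-19680, 65601]].

[[-59039, 196800], [-19680, 65601]]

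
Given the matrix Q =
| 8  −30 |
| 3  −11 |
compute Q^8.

tr Q = −3 and det Q = 2, so the characteristic polynomial is λ² − (−3)λ + (2) with roots −1 and −2.
Eigenvectors give P = [[10, 3], [3, 1]] with P⁻¹ = [[1, −3], [−3, 10]], and Q = P·diag(−1, −2)·P⁻¹.
Then Q^8 = P·diag(1, 256)·P⁻¹ = [[10, 768], [3, 256]] · [[1, −3], [−3, 10]] = [[−2294, 7650], [−765, 2551]].

[[−2294, 7650], [−765, 2551]]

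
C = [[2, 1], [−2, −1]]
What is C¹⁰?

[[2, 1], [−2, −1]]

C² = C (a projection; rank 1, trace 1), so C¹⁰ = C.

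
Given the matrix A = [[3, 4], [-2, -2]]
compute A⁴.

[[-7, -12], [6, 8]]

A² = [[1, 4], [-2, -4]]
A³ = [[-5, -4], [2, 0]]
A⁴ = [[-7, -12], [6, 8]]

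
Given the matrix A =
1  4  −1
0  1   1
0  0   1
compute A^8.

[[1, 32, 104], [0, 1, 8], [0, 0, 1]]

A = I + N where N = [[0, 4, −1], [0, 0, 1], [0, 0, 0]] is strictly upper-triangular, so N^3 = 0.
(I + N)^8 = I + 8·N + 28·N^2 = [[1, 32, 104], [0, 1, 8], [0, 0, 1]].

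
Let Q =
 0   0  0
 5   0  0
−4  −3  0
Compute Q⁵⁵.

Q is strictly triangular, hence nilpotent: Q³ = 0, so Q⁵⁵ = 0.

[[0, 0, 0], [0, 0, 0], [0, 0, 0]]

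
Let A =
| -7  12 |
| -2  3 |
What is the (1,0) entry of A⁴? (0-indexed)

tr A = -4 and det A = 3, so the characteristic polynomial is λ² − (-4)λ + (3) with roots -3 and -1.
Eigenvectors give P = [[3, -2], [1, -1]] with P⁻¹ = [[1, -2], [1, -3]], and A = P·diag(-3, -1)·P⁻¹.
Then A⁴ = P·diag(81, 1)·P⁻¹ = [[243, -2], [81, -1]] · [[1, -2], [1, -3]] = [[241, -480], [80, -159]].

80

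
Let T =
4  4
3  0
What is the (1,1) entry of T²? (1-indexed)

28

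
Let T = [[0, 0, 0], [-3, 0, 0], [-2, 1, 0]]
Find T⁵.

[[0, 0, 0], [0, 0, 0], [0, 0, 0]]

T is strictly triangular, hence nilpotent: T³ = 0, so T⁵ = 0.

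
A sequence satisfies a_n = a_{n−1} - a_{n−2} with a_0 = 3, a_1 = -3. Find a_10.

3

With companion matrix M = [[1, -1], [1, 0]], [a_n, a_{n−1}]ᵀ = M·[a_{n−1}, a_{n−2}]ᵀ, so [a_10, a_9]ᵀ = M⁹·[a_1, a_0]ᵀ.
M⁹ = [[-1, 0], [0, -1]], giving [a_10, a_9]ᵀ = [[3], [-3]].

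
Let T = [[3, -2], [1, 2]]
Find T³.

[[11, -34], [17, -6]]

T² = [[7, -10], [5, 2]]
T³ = [[11, -34], [17, -6]]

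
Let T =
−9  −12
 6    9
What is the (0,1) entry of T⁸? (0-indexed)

0

tr T = 0 and det T = −9, so the characteristic polynomial is λ² − (0)λ + (−9) with roots 3 and −3.
Eigenvectors give P = [[−1, 2], [1, −1]] with P⁻¹ = [[1, 2], [1, 1]], and T = P·diag(3, −3)·P⁻¹.
Then T⁸ = P·diag(6561, 6561)·P⁻¹ = [[−6561, 13122], [6561, −6561]] · [[1, 2], [1, 1]] = [[6561, 0], [0, 6561]].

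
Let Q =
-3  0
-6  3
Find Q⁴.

tr Q = 0 and det Q = -9, so the characteristic polynomial is λ² − (0)λ + (-9) with roots -3 and 3.
Eigenvectors give P = [[-1, 0], [-1, 1]] with P⁻¹ = [[-1, 0], [-1, 1]], and Q = P·diag(-3, 3)·P⁻¹.
Then Q⁴ = P·diag(81, 81)·P⁻¹ = [[-81, 0], [-81, 81]] · [[-1, 0], [-1, 1]] = [[81, 0], [0, 81]].

[[81, 0], [0, 81]]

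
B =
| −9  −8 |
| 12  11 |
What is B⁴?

tr B = 2 and det B = −3, so the characteristic polynomial is λ² − (2)λ + (−3) with roots −1 and 3.
Eigenvectors give P = [[−1, 2], [1, −3]] with P⁻¹ = [[−3, −2], [−1, −1]], and B = P·diag(−1, 3)·P⁻¹.
Then B⁴ = P·diag(1, 81)·P⁻¹ = [[−1, 162], [1, −243]] · [[−3, −2], [−1, −1]] = [[−159, −160], [240, 241]].

[[−159, −160], [240, 241]]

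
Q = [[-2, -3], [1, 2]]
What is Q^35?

[[-2, -3], [1, 2]]

Q² = I (check: tr Q = 0 and det Q = -1), so Q^35 = Q since 35 is odd.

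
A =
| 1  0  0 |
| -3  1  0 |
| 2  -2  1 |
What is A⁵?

A = I + N where N = [[0, 0, 0], [-3, 0, 0], [2, -2, 0]] is strictly lower-triangular, so N³ = 0.
(I + N)⁵ = I + 5·N + 10·N² = [[1, 0, 0], [-15, 1, 0], [70, -10, 1]].

[[1, 0, 0], [-15, 1, 0], [70, -10, 1]]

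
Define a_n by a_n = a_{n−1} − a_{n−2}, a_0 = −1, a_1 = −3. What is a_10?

3

With companion matrix A = [[1, −1], [1, 0]], [a_n, a_{n−1}]ᵀ = A·[a_{n−1}, a_{n−2}]ᵀ, so [a_10, a_9]ᵀ = A^9·[a_1, a_0]ᵀ.
A^9 = [[−1, 0], [0, −1]], giving [a_10, a_9]ᵀ = [[3], [1]].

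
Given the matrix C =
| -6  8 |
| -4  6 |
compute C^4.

tr C = 0 and det C = -4, so the characteristic polynomial is λ² − (0)λ + (-4) with roots -2 and 2.
Eigenvectors give P = [[2, 1], [1, 1]] with P⁻¹ = [[1, -1], [-1, 2]], and C = P·diag(-2, 2)·P⁻¹.
Then C^4 = P·diag(16, 16)·P⁻¹ = [[32, 16], [16, 16]] · [[1, -1], [-1, 2]] = [[16, 0], [0, 16]].

[[16, 0], [0, 16]]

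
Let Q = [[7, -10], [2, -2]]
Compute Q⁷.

tr Q = 5 and det Q = 6, so the characteristic polynomial is λ² − (5)λ + (6) with roots 2 and 3.
Eigenvectors give P = [[2, 5], [1, 2]] with P⁻¹ = [[-2, 5], [1, -2]], and Q = P·diag(2, 3)·P⁻¹.
Then Q⁷ = P·diag(128, 2187)·P⁻¹ = [[256, 10935], [128, 4374]] · [[-2, 5], [1, -2]] = [[10423, -20590], [4118, -8108]].

[[10423, -20590], [4118, -8108]]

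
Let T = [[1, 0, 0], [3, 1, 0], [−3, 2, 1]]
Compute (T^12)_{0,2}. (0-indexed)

T = I + N where N = [[0, 0, 0], [3, 0, 0], [−3, 2, 0]] is strictly lower-triangular, so N^3 = 0.
(I + N)^12 = I + 12·N + 66·N^2 = [[1, 0, 0], [36, 1, 0], [360, 24, 1]].

0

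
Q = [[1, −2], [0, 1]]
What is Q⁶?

[[1, −12], [0, 1]]

Q = I + N where N = [[0, −2], [0, 0]] is strictly upper-triangular, so N² = 0.
(I + N)⁶ = I + 6·N = [[1, −12], [0, 1]].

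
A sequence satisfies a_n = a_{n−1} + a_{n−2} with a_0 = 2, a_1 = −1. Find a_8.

5

With companion matrix B = [[1, 1], [1, 0]], [a_n, a_{n−1}]ᵀ = B·[a_{n−1}, a_{n−2}]ᵀ, so [a_8, a_7]ᵀ = B⁷·[a_1, a_0]ᵀ.
B⁷ = [[21, 13], [13, 8]], giving [a_8, a_7]ᵀ = [[5], [3]].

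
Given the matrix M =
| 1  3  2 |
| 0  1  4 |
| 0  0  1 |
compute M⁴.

M = I + N where N = [[0, 3, 2], [0, 0, 4], [0, 0, 0]] is strictly upper-triangular, so N³ = 0.
(I + N)⁴ = I + 4·N + 6·N² = [[1, 12, 80], [0, 1, 16], [0, 0, 1]].

[[1, 12, 80], [0, 1, 16], [0, 0, 1]]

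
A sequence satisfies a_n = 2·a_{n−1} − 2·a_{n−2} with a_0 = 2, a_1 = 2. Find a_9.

32

With companion matrix T = [[2, −2], [1, 0]], [a_n, a_{n−1}]ᵀ = T·[a_{n−1}, a_{n−2}]ᵀ, so [a_9, a_8]ᵀ = T^8·[a_1, a_0]ᵀ.
T^8 = [[16, 0], [0, 16]], giving [a_9, a_8]ᵀ = [[32], [32]].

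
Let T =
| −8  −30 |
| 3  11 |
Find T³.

tr T = 3 and det T = 2, so the characteristic polynomial is λ² − (3)λ + (2) with roots 2 and 1.
Eigenvectors give P = [[3, 10], [−1, −3]] with P⁻¹ = [[−3, −10], [1, 3]], and T = P·diag(2, 1)·P⁻¹.
Then T³ = P·diag(8, 1)·P⁻¹ = [[24, 10], [−8, −3]] · [[−3, −10], [1, 3]] = [[−62, −210], [21, 71]].

[[−62, −210], [21, 71]]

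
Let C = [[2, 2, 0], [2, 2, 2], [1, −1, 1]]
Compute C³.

[[36, 28, 20], [38, 26, 18], [−1, 1, −3]]

C² = [[8, 8, 4], [10, 6, 6], [1, −1, −1]]
C³ = [[36, 28, 20], [38, 26, 18], [−1, 1, −3]]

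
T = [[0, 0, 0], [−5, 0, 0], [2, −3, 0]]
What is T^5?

T is strictly triangular, hence nilpotent: T^3 = 0, so T^5 = 0.

[[0, 0, 0], [0, 0, 0], [0, 0, 0]]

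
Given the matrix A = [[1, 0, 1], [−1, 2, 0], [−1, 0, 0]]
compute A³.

A² = [[0, 0, 1], [−3, 4, −1], [−1, 0, −1]]
A³ = [[−1, 0, 0], [−6, 8, −3], [0, 0, −1]]

[[−1, 0, 0], [−6, 8, −3], [0, 0, −1]]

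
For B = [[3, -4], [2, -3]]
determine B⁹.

[[3, -4], [2, -3]]

B² = I (check: tr B = 0 and det B = -1), so B⁹ = B since 9 is odd.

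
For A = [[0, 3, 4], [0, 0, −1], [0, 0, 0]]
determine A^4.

[[0, 0, 0], [0, 0, 0], [0, 0, 0]]

A is strictly triangular, hence nilpotent: A^3 = 0, so A^4 = 0.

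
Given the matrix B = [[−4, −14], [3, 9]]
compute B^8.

[[−37574, −88270], [18915, 44391]]

tr B = 5 and det B = 6, so the characteristic polynomial is λ² − (5)λ + (6) with roots 2 and 3.
Eigenvectors give P = [[−7, 2], [3, −1]] with P⁻¹ = [[−1, −2], [−3, −7]], and B = P·diag(2, 3)·P⁻¹.
Then B^8 = P·diag(256, 6561)·P⁻¹ = [[−1792, 13122], [768, −6561]] · [[−1, −2], [−3, −7]] = [[−37574, −88270], [18915, 44391]].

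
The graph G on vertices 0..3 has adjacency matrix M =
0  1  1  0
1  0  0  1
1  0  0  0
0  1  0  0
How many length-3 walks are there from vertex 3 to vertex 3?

0

The number of length-3 walks from vertex 3 to vertex 3 is entry (3,3) of M³, where M is the adjacency matrix.
M² = [[2, 0, 0, 1], [0, 2, 1, 0], [0, 1, 1, 0], [1, 0, 0, 1]]
M³ = [[0, 3, 2, 0], [3, 0, 0, 2], [2, 0, 0, 1], [0, 2, 1, 0]]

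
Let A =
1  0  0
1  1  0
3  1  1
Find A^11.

A = I + N where N = [[0, 0, 0], [1, 0, 0], [3, 1, 0]] is strictly lower-triangular, so N^3 = 0.
(I + N)^11 = I + 11·N + 55·N^2 = [[1, 0, 0], [11, 1, 0], [88, 11, 1]].

[[1, 0, 0], [11, 1, 0], [88, 11, 1]]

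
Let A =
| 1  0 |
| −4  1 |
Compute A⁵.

[[1, 0], [−20, 1]]

A = I + N where N = [[0, 0], [−4, 0]] is strictly lower-triangular, so N² = 0.
(I + N)⁵ = I + 5·N = [[1, 0], [−20, 1]].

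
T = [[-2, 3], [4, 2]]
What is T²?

[[16, 0], [0, 16]]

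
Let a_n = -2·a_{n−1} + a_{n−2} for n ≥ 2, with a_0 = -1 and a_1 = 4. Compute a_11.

25342

With companion matrix M = [[-2, 1], [1, 0]], [a_n, a_{n−1}]ᵀ = M·[a_{n−1}, a_{n−2}]ᵀ, so [a_11, a_10]ᵀ = M^10·[a_1, a_0]ᵀ.
M^10 = [[5741, -2378], [-2378, 985]], giving [a_11, a_10]ᵀ = [[25342], [-10497]].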